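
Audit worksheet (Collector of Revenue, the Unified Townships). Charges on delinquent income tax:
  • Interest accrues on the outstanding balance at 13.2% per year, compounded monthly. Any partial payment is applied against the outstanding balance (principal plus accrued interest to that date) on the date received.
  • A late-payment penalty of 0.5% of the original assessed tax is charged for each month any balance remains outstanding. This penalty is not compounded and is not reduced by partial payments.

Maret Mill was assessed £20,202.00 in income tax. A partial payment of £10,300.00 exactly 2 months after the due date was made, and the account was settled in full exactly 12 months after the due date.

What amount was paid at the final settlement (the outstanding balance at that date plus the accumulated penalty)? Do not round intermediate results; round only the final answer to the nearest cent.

£12,757.42

Monthly rate = 13.2% ÷ 12 = 1.1%
Balance at month 2: £20,202.0000 × (1 + 0.011)^2 = £20,648.8884…
After £10,300.00 payment: £20,648.8884… − £10,300.00 = £10,348.8884…
Balance at month 12: £10,348.8884… × (1 + 0.011)^10 = £11,545.3010…
Penalty: 12 × 0.5% × £20,202.00 = £1,212.12
Final settlement = outstanding balance + penalty = £11,545.3010… + £1,212.12 = £12,757.42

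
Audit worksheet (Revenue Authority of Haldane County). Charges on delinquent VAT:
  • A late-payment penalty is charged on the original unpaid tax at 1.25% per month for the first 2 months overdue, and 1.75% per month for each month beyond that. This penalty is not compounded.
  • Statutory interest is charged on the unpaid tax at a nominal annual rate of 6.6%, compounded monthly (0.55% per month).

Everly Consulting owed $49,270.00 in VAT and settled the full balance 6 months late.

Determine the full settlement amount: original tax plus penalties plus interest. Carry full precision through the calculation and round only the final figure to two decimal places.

$55,599.08

Penalty, months 1–2: 2 × 1.25% × $49,270.00 = $1,231.75
Penalty, months 3–6: 4 × 1.75% × $49,270.00 = $3,448.90
Interest: $49,270.00 × ((1 + 0.0055)^6 − 1) = $49,270.00 × 0.0334571… = $1,648.4309…
Total = $49,270.00 + $4,680.6500 + $1,648.4309… = $55,599.08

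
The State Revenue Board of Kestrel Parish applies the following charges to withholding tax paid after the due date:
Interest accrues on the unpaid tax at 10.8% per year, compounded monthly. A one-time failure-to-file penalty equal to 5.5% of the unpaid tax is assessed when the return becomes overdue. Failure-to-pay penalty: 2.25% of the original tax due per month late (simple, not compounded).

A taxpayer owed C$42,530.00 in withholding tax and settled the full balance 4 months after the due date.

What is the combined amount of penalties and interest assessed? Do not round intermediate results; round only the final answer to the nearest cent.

C$7,718.72

Failure-to-file penalty: 5.5% × C$42,530.00 = C$2,339.15
Failure-to-pay penalty = 2.25% × C$42,530.00 × 4 mo = C$3,827.70
Interest (10.8%/yr ÷ 12 = 0.9%/month): C$42,530.00 × ((1 + 0.009)^4 − 1) = C$1,551.8739…
Penalties + interest = C$6,166.8500 + C$1,551.8739… = C$7,718.72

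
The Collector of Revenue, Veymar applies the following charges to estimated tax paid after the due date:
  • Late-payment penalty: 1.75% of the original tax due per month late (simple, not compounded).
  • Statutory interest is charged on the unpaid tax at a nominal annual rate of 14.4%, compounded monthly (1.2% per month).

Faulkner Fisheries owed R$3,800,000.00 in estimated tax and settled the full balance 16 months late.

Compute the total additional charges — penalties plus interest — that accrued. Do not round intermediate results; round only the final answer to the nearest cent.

R$1,863,088.82

Late-payment penalty = 1.75% × R$3,800,000.00 × 16 mo = R$1,064,000.00
Interest: R$3,800,000.00 × ((1 + 0.012)^16 − 1) = R$3,800,000.00 × 0.2102865… = R$799,088.8168…
Penalties + interest = R$1,064,000.0000 + R$799,088.8168… = R$1,863,088.82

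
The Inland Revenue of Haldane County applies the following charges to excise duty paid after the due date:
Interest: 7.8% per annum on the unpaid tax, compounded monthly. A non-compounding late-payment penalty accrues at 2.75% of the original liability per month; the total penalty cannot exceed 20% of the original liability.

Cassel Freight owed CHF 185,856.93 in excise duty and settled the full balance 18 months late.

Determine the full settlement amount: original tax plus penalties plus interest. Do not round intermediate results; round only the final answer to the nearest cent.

CHF 246,017.69

Penalty (uncapped): 18 × 2.75% × CHF 185,856.93 = CHF 91,999.18…; cap = 20% × CHF 185,856.93 = CHF 37,171.39… → penalty = CHF 37,171.39…
Interest (7.8%/yr ÷ 12 = 0.65%/month): CHF 185,856.93 × ((1 + 0.0065)^18 − 1) = CHF 22,989.3698…
Total = CHF 185,856.93 + CHF 37,171.3860 + CHF 22,989.3698… = CHF 246,017.69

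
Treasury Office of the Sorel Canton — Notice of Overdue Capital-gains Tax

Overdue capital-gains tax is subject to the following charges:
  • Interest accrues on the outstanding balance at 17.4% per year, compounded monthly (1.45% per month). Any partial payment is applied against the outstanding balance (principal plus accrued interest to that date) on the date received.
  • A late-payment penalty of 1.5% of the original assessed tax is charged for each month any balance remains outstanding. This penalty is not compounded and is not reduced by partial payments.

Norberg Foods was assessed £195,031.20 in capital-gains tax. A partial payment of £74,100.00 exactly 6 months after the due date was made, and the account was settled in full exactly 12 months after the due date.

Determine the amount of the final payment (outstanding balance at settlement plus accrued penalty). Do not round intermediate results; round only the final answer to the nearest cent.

Balance at month 6: £195,031.2000 × (1 + 0.0145)^6 = £212,626.0157…
After £74,100.00 payment: £212,626.0157… − £74,100.00 = £138,526.0157…
Balance at month 12: £138,526.0157… × (1 + 0.0145)^6 = £151,023.1941…
Penalty: 12 × 1.5% × £195,031.20 = £35,105.62…
Final settlement = outstanding balance + penalty = £151,023.1941… + £35,105.62… = £186,128.81

£186,128.81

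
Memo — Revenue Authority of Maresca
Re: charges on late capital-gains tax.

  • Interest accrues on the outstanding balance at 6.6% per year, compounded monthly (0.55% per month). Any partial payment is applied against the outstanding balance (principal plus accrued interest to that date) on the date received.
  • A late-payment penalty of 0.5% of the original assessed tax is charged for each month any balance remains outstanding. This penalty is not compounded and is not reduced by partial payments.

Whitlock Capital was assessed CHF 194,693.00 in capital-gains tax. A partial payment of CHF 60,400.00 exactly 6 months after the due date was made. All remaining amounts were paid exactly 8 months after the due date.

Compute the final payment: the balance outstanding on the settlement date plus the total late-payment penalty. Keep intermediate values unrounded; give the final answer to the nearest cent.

Balance at month 6: CHF 194,693.0000 × (1 + 0.0055)^6 = CHF 201,206.8615…
After CHF 60,400.00 payment: CHF 201,206.8615… − CHF 60,400.00 = CHF 140,806.8615…
Balance at month 8: CHF 140,806.8615… × (1 + 0.0055)^2 = CHF 142,359.9964…
Penalty: 8 × 0.5% × CHF 194,693.00 = CHF 7,787.72
Final settlement = outstanding balance + penalty = CHF 142,359.9964… + CHF 7,787.72 = CHF 150,147.72

CHF 150,147.72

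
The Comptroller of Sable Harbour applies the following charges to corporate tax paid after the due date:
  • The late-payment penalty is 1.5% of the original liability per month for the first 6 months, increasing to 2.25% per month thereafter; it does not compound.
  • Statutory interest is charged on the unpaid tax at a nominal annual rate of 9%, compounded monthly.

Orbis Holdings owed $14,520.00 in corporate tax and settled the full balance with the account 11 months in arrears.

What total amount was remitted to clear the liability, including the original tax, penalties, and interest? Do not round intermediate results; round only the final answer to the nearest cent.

$18,704.15

Penalty, months 1–6: 6 × 1.5% × $14,520.00 = $1,306.80
Penalty, months 7–11: 5 × 2.25% × $14,520.00 = $1,633.50
Interest (9%/yr ÷ 12 = 0.75%/month): $14,520.00 × ((1 + 0.0075)^11 − 1) = $1,243.8473…
Total = $14,520.00 + $2,940.3000 + $1,243.8473… = $18,704.15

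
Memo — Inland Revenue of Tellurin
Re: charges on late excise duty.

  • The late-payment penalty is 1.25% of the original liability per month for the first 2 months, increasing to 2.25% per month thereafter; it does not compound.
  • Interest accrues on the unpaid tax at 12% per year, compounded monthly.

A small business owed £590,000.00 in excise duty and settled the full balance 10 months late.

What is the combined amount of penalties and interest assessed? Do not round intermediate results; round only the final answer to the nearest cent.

£182,677.05

Penalty, months 1–2: 2 × 1.25% × £590,000.00 = £14,750.00
Penalty, months 3–10: 8 × 2.25% × £590,000.00 = £106,200.00
Interest (12%/yr ÷ 12 = 1%/month): £590,000.00 × ((1 + 0.01)^10 − 1) = £61,727.0540…
Penalties + interest = £120,950.0000 + £61,727.0540… = £182,677.05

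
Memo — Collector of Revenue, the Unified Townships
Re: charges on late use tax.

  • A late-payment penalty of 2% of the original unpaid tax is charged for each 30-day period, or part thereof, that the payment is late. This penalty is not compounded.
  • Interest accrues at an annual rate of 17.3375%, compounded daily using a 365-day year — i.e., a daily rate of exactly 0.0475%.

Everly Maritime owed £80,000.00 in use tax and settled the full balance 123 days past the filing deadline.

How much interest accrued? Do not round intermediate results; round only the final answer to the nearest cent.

Interest: £80,000.00 × ((1 + 0.000475)^123 − 1) = £80,000.00 × 0.06015076… = £4,812.0611…

£4,812.06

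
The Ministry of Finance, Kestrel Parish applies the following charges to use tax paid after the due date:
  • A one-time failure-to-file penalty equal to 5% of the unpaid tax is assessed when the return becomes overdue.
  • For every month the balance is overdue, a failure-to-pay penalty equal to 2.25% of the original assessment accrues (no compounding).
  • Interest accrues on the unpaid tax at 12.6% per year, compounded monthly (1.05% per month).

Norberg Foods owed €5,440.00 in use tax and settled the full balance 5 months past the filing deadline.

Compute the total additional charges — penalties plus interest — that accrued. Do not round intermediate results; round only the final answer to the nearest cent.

€1,175.66

Failure-to-file penalty: 5% × €5,440.00 = €272.00
Failure-to-pay penalty = 2.25% × €5,440.00 × 5 mo = €612.00
Interest: €5,440.00 × ((1 + 0.0105)^5 − 1) = €5,440.00 × 0.0536141… = €291.6609…
Penalties + interest = €884.0000 + €291.6609… = €1,175.66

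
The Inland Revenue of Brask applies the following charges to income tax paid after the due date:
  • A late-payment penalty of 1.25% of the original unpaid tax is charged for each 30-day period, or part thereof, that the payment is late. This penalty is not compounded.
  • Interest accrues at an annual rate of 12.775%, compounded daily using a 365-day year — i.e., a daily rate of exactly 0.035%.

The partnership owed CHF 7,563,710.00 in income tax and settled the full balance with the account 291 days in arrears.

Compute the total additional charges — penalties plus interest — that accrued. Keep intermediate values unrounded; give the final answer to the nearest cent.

Penalty periods: ⌈291/30⌉ = 10; penalty = 10 × 1.25% × CHF 7,563,710.00 = CHF 945,463.75
Interest: CHF 7,563,710.00 × ((1 + 0.00035)^291 − 1) = CHF 7,563,710.00 × 0.10719765… = CHF 810,811.9122…
Penalties + interest = CHF 945,463.7500 + CHF 810,811.9122… = CHF 1,756,275.66

CHF 1,756,275.66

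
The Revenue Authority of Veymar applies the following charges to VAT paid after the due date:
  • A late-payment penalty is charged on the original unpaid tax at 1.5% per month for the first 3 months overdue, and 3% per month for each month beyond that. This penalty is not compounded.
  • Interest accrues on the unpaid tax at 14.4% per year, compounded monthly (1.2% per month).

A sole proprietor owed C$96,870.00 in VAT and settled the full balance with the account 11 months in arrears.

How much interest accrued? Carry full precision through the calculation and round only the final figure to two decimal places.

Interest: C$96,870.00 × ((1 + 0.012)^11 − 1) = C$96,870.00 × 0.1402121… = C$13,582.3441…

C$13,582.34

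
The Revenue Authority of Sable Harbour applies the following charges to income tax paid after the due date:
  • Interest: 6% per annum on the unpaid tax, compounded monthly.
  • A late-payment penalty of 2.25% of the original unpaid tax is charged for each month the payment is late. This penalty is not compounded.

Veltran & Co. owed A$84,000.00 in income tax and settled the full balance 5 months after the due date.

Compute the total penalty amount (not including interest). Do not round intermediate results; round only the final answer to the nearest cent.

Late-payment penalty: 5 × 2.25% × A$84,000.00 = A$9,450.00

A$9,450.00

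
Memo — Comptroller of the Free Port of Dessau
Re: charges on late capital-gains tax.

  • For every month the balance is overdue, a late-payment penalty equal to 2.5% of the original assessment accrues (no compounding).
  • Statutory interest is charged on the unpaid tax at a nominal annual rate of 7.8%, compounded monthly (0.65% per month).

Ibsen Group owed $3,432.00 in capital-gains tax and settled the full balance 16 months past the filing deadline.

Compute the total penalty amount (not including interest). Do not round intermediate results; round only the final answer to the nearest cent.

Late-payment penalty = 2.5% × $3,432.00 × 16 mo = $1,372.80

$1,372.80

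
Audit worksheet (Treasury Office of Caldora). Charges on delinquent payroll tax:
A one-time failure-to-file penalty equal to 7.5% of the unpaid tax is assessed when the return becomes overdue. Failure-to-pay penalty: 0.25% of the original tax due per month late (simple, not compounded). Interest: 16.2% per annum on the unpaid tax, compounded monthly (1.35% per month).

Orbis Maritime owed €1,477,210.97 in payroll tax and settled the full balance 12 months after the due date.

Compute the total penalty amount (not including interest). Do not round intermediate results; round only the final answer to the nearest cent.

€155,107.15

Failure-to-file penalty: 7.5% × €1,477,210.97 = €110,790.82…
Failure-to-pay penalty = 0.25% × €1,477,210.97 × 12 mo = €44,316.33…
Total penalty = €110,790.82… + €44,316.33… = €155,107.15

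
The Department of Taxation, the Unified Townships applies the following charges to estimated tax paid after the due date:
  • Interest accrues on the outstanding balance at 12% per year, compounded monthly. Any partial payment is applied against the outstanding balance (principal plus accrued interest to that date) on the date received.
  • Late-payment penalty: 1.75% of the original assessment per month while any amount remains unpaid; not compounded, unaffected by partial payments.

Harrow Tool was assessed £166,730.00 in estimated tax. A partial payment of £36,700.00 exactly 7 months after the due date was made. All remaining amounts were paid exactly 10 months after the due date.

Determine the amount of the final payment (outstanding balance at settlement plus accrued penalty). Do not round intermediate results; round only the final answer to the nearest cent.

Monthly rate = 12% ÷ 12 = 1%
Balance at month 7: £166,730.0000 × (1 + 0.01)^7 = £178,757.1273…
After £36,700.00 payment: £178,757.1273… − £36,700.00 = £142,057.1273…
Balance at month 10: £142,057.1273… × (1 + 0.01)^3 = £146,361.6003…
Penalty: 10 × 1.75% × £166,730.00 = £29,177.75
Final settlement = outstanding balance + penalty = £146,361.6003… + £29,177.75 = £175,539.35

£175,539.35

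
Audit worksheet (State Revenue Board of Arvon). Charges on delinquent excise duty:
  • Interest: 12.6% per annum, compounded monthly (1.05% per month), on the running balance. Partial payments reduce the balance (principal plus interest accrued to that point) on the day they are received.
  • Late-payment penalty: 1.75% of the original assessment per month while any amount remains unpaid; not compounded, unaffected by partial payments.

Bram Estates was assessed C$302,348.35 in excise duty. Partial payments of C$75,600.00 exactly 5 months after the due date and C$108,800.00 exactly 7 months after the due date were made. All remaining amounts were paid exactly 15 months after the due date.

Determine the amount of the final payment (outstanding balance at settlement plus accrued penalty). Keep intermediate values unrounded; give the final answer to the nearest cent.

C$230,793.12

Balance at month 5: C$302,348.3500 × (1 + 0.0105)^5 = C$318,558.4959…
After C$75,600.00 payment: C$318,558.4959… − C$75,600.00 = C$242,958.4959…
Balance at month 7: C$242,958.4959… × (1 + 0.0105)^2 = C$248,087.4105…
After C$108,800.00 payment: C$248,087.4105… − C$108,800.00 = C$139,287.4105…
Balance at month 15: C$139,287.4105… × (1 + 0.0105)^8 = C$151,426.6823…
Penalty: 15 × 1.75% × C$302,348.35 = C$79,366.44…
Final settlement = outstanding balance + penalty = C$151,426.6823… + C$79,366.44… = C$230,793.12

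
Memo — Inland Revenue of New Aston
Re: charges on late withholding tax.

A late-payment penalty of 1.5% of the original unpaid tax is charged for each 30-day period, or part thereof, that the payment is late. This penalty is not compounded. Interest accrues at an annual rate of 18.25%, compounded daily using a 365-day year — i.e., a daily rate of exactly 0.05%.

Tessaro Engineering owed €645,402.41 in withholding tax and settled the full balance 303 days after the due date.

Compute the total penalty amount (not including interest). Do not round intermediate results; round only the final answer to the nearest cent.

€106,491.40

Penalty periods: ⌈303/30⌉ = 11; penalty = 11 × 1.5% × €645,402.41 = €106,491.40…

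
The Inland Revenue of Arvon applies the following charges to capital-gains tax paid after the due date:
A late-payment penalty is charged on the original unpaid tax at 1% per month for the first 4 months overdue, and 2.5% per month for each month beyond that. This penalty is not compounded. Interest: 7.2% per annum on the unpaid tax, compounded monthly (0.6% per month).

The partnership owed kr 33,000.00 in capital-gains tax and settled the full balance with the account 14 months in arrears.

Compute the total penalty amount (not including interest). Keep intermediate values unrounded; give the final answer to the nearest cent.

Penalty, months 1–4: 4 × 1% × kr 33,000.00 = kr 1,320.00
Penalty, months 5–14: 10 × 2.5% × kr 33,000.00 = kr 8,250.00
Total penalty = kr 1,320.00 + kr 8,250.00 = kr 9,570.00

kr 9,570.00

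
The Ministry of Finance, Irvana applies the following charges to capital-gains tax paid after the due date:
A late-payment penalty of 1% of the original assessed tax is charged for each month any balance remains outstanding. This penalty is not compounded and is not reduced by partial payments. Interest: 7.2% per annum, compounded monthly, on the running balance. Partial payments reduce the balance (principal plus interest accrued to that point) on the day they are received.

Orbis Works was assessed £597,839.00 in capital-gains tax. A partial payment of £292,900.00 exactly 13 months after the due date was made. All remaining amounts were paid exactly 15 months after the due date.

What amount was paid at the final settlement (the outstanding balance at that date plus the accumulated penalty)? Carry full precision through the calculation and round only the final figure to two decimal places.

£447,214.67

Monthly rate = 7.2% ÷ 12 = 0.6%
Balance at month 13: £597,839.0000 × (1 + 0.006)^13 = £646,186.6660…
After £292,900.00 payment: £646,186.6660… − £292,900.00 = £353,286.6660…
Balance at month 15: £353,286.6660… × (1 + 0.006)^2 = £357,538.8243…
Penalty: 15 × 1% × £597,839.00 = £89,675.85
Final settlement = outstanding balance + penalty = £357,538.8243… + £89,675.85 = £447,214.67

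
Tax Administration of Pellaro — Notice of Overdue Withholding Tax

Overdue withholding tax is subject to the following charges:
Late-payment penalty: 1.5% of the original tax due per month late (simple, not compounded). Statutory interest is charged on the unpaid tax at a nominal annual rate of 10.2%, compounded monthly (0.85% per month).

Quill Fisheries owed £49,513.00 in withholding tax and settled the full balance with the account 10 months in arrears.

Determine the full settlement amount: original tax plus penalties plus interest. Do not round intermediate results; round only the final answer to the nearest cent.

Late-payment penalty = 1.5% × £49,513.00 × 10 mo = £7,426.95
Interest: £49,513.00 × ((1 + 0.0085)^10 − 1) = £49,513.00 × 0.0883261… = £4,373.2878…
Total = £49,513.00 + £7,426.9500 + £4,373.2878… = £61,313.24

£61,313.24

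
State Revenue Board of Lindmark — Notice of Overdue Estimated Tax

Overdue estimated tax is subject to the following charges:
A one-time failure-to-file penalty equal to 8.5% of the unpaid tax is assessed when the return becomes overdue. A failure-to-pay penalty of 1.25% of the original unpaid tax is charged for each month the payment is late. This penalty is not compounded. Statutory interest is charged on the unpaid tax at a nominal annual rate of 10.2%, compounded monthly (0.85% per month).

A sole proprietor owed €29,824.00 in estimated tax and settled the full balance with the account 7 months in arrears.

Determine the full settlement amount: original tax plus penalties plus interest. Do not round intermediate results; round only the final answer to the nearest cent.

€36,789.06

Failure-to-file penalty: 8.5% × €29,824.00 = €2,535.04
Failure-to-pay penalty = 1.25% × €29,824.00 × 7 mo = €2,609.60
Interest: €29,824.00 × ((1 + 0.0085)^7 − 1) = €29,824.00 × 0.0610389… = €1,820.4250…
Total = €29,824.00 + €5,144.6400 + €1,820.4250… = €36,789.06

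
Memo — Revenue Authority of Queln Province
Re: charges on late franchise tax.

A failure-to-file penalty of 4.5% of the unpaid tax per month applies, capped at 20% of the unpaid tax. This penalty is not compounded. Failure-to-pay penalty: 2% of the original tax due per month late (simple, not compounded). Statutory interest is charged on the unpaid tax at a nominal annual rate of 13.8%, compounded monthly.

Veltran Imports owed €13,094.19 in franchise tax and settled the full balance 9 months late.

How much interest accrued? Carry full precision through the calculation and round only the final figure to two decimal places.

Interest (13.8%/yr ÷ 12 = 1.15%/month): €13,094.19 × ((1 + 0.0115)^9 − 1) = €1,419.2921…

€1,419.29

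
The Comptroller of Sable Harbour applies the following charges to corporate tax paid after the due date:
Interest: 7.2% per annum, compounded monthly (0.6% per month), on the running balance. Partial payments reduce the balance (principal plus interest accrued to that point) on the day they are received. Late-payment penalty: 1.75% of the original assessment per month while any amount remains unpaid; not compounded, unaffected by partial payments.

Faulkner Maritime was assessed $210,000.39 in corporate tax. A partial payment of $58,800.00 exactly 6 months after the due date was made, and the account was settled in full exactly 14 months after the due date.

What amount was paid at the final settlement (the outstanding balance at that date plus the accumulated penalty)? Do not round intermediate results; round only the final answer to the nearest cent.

$218,112.88

Balance at month 6: $210,000.3900 × (1 + 0.006)^6 = $217,674.7155…
After $58,800.00 payment: $217,674.7155… − $58,800.00 = $158,874.7155…
Balance at month 14: $158,874.7155… × (1 + 0.006)^8 = $166,662.7838…
Penalty: 14 × 1.75% × $210,000.39 = $51,450.10…
Final settlement = outstanding balance + penalty = $166,662.7838… + $51,450.10… = $218,112.88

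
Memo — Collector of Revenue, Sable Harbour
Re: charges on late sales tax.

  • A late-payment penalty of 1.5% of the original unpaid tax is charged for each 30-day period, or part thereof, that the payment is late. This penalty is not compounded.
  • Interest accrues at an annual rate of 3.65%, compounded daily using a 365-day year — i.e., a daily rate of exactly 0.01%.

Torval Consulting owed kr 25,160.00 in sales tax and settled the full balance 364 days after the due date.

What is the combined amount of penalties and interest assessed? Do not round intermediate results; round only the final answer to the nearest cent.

kr 5,838.85

Penalty periods: ⌈364/30⌉ = 13; penalty = 13 × 1.5% × kr 25,160.00 = kr 4,906.20
Interest: kr 25,160.00 × ((1 + 0.0001)^364 − 1) = kr 25,160.00 × 0.03706870… = kr 932.6486…
Penalties + interest = kr 4,906.2000 + kr 932.6486… = kr 5,838.85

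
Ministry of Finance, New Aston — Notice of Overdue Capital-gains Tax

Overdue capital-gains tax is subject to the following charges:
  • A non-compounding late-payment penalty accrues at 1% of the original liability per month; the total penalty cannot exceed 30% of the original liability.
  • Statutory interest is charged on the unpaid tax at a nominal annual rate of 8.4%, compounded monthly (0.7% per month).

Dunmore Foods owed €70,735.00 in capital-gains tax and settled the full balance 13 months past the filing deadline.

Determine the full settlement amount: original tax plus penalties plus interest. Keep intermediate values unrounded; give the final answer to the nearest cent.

Penalty: 13 × 1% × €70,735.00 = €9,195.55 (below the 30% cap of €21,220.50)
Interest: €70,735.00 × ((1 + 0.007)^13 − 1) = €70,735.00 × 0.0949218… = €6,714.2961…
Total = €70,735.00 + €9,195.5500 + €6,714.2961… = €86,644.85

€86,644.85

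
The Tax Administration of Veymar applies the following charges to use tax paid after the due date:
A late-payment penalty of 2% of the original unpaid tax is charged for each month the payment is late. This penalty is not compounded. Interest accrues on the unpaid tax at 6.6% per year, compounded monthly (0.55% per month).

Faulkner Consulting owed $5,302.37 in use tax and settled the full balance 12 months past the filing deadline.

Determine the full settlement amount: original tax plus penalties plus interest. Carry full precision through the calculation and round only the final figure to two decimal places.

Late-payment penalty = 2% × $5,302.37 × 12 mo = $1,272.57…
Interest: $5,302.37 × ((1 + 0.0055)^12 − 1) = $5,302.37 × 0.0680336… = $360.7391…
Total = $5,302.37 + $1,272.5688 + $360.7391… = $6,935.68

$6,935.68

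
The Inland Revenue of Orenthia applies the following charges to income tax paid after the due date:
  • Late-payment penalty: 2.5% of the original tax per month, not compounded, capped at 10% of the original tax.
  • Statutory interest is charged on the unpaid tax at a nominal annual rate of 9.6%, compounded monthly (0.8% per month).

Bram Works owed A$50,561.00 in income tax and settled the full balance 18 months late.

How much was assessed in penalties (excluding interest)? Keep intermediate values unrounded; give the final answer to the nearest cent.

Penalty (uncapped): 18 × 2.5% × A$50,561.00 = A$22,752.45; cap = 10% × A$50,561.00 = A$5,056.10 → penalty = A$5,056.10

A$5,056.10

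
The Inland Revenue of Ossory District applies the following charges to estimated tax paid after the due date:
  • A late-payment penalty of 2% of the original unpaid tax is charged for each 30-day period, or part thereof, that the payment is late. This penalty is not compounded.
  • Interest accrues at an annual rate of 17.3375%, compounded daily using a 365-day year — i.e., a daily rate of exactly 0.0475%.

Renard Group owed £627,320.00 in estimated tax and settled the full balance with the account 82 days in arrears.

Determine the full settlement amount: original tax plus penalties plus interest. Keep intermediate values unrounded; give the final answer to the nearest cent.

Penalty periods: ⌈82/30⌉ = 3; penalty = 3 × 2% × £627,320.00 = £37,639.20
Interest: £627,320.00 × ((1 + 0.000475)^82 − 1) = £627,320.00 × 0.03970888… = £24,910.1755…
Total = £627,320.00 + £37,639.2000 + £24,910.1755… = £689,869.38

£689,869.38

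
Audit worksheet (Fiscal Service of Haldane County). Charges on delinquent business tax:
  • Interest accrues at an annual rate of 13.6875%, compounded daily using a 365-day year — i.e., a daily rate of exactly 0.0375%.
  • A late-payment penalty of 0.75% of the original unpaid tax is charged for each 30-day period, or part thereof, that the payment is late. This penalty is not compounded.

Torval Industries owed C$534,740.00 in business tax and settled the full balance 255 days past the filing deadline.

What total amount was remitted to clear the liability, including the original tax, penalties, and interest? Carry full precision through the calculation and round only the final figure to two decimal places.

Penalty periods: ⌈255/30⌉ = 9; penalty = 9 × 0.75% × C$534,740.00 = C$36,094.95
Interest: C$534,740.00 × ((1 + 0.000375)^255 − 1) = C$534,740.00 × 0.10032663… = C$53,648.6637…
Total = C$534,740.00 + C$36,094.9500 + C$53,648.6637… = C$624,483.61

C$624,483.61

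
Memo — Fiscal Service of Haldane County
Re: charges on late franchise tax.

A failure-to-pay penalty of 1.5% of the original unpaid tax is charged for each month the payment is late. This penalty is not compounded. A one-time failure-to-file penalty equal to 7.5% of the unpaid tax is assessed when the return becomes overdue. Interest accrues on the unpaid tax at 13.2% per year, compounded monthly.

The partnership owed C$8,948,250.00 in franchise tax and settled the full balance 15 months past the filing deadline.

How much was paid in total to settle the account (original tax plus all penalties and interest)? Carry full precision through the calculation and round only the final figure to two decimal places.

C$13,228,476.11

Failure-to-file penalty: 7.5% × C$8,948,250.00 = C$671,118.75
Failure-to-pay penalty = 1.5% × C$8,948,250.00 × 15 mo = C$2,013,356.25
Interest (13.2%/yr ÷ 12 = 1.1%/month): C$8,948,250.00 × ((1 + 0.011)^15 − 1) = C$1,595,751.1098…
Total = C$8,948,250.00 + C$2,684,475.0000 + C$1,595,751.1098… = C$13,228,476.11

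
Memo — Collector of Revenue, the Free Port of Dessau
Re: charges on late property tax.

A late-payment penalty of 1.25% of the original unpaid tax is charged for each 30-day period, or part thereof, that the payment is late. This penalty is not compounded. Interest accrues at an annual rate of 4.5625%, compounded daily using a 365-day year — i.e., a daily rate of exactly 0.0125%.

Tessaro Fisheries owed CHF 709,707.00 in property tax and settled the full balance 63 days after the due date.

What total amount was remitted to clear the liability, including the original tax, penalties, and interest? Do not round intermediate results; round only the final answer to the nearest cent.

CHF 741,931.67

Penalty periods: ⌈63/30⌉ = 3; penalty = 3 × 1.25% × CHF 709,707.00 = CHF 26,614.01…
Interest: CHF 709,707.00 × ((1 + 0.000125)^63 − 1) = CHF 709,707.00 × 0.00790559… = CHF 5,610.6549…
Total = CHF 709,707.00 + CHF 26,614.0125 + CHF 5,610.6549… = CHF 741,931.67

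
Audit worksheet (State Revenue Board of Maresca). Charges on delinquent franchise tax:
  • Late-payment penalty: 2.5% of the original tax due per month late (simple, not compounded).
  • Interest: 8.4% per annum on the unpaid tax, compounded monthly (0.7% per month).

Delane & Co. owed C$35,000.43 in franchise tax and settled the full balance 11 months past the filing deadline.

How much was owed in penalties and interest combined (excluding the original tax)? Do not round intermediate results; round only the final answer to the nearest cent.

C$12,416.49

Late-payment penalty: 11 × 2.5% × C$35,000.43 = C$9,625.12…
Interest: C$35,000.43 × ((1 + 0.007)^11 − 1) = C$35,000.43 × 0.0797524… = C$2,791.3681…
Penalties + interest = C$9,625.1183… + C$2,791.3681… = C$12,416.49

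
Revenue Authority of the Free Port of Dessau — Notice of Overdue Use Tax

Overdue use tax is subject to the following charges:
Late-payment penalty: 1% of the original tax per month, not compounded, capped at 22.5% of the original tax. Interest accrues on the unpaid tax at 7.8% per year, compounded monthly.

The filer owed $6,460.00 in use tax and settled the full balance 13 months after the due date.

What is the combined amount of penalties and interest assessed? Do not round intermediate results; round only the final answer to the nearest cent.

$1,407.47

Penalty: 13 × 1% × $6,460.00 = $839.80 (below the 22.5% cap of $1,453.50)
Interest (7.8%/yr ÷ 12 = 0.65%/month): $6,460.00 × ((1 + 0.0065)^13 − 1) = $567.6747…
Penalties + interest = $839.8000 + $567.6747… = $1,407.47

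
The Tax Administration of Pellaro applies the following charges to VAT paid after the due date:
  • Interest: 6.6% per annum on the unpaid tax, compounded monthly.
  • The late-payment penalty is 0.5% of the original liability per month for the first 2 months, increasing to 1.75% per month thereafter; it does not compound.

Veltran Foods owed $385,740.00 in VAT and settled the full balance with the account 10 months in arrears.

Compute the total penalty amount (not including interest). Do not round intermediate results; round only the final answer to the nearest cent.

Penalty, months 1–2: 2 × 0.5% × $385,740.00 = $3,857.40
Penalty, months 3–10: 8 × 1.75% × $385,740.00 = $54,003.60
Total penalty = $3,857.40 + $54,003.60 = $57,861.00

$57,861.00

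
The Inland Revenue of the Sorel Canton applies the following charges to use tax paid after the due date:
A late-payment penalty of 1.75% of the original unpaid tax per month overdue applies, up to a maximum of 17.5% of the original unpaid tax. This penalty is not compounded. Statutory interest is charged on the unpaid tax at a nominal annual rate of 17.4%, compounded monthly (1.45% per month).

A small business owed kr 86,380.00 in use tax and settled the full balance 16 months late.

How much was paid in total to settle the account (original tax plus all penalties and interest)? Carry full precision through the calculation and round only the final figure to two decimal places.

kr 123,870.70

Penalty (uncapped): 16 × 1.75% × kr 86,380.00 = kr 24,186.40; cap = 17.5% × kr 86,380.00 = kr 15,116.50 → penalty = kr 15,116.50
Interest: kr 86,380.00 × ((1 + 0.0145)^16 − 1) = kr 86,380.00 × 0.2590206… = kr 22,374.1959…
Total = kr 86,380.00 + kr 15,116.5000 + kr 22,374.1959… = kr 123,870.70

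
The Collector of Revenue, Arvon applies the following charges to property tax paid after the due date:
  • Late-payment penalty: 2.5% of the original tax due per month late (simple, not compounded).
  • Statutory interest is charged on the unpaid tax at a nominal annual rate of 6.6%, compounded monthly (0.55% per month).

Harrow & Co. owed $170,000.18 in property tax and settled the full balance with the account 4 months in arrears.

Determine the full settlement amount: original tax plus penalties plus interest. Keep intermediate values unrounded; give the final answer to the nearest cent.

Late-payment penalty = 2.5% × $170,000.18 × 4 mo = $17,000.02…
Interest: $170,000.18 × ((1 + 0.0055)^4 − 1) = $170,000.18 × 0.0221822… = $3,770.9723…
Total = $170,000.18 + $17,000.0180 + $3,770.9723… = $190,771.17

$190,771.17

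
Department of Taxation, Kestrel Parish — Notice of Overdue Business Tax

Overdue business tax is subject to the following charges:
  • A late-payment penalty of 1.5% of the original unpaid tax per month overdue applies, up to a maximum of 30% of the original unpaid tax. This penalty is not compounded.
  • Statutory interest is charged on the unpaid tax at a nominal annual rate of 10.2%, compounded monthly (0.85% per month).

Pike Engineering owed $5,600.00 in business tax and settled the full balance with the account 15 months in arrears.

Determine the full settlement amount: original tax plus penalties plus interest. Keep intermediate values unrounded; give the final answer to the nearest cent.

Penalty: 15 × 1.5% × $5,600.00 = $1,260.00 (below the 30% cap of $1,680.00)
Interest: $5,600.00 × ((1 + 0.0085)^15 − 1) = $5,600.00 × 0.1353729… = $758.0884…
Total = $5,600.00 + $1,260.0000 + $758.0884… = $7,618.09

$7,618.09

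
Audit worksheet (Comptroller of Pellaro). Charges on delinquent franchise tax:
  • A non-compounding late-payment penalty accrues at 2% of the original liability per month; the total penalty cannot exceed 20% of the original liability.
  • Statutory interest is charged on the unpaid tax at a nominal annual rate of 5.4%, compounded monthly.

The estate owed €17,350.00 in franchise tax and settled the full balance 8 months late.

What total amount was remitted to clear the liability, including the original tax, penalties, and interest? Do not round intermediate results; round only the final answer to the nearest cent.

€20,760.53

Penalty: 8 × 2% × €17,350.00 = €2,776.00 (below the 20% cap of €3,470.00)
Interest (5.4%/yr ÷ 12 = 0.45%/month): €17,350.00 × ((1 + 0.0045)^8 − 1) = €634.5265…
Total = €17,350.00 + €2,776.0000 + €634.5265… = €20,760.53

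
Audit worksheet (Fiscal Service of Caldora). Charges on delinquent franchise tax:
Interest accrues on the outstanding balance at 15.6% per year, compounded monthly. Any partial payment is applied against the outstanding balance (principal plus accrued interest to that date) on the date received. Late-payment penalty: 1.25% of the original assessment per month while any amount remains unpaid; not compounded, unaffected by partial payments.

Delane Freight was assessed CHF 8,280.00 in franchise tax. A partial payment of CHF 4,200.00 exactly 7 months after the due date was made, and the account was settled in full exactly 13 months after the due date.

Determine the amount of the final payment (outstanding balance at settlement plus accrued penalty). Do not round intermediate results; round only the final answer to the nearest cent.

Monthly rate = 15.6% ÷ 12 = 1.3%
Balance at month 7: CHF 8,280.0000 × (1 + 0.013)^7 = CHF 9,063.5108…
After CHF 4,200.00 payment: CHF 9,063.5108… − CHF 4,200.00 = CHF 4,863.5108…
Balance at month 13: CHF 4,863.5108… × (1 + 0.013)^6 = CHF 5,255.4094…
Penalty: 13 × 1.25% × CHF 8,280.00 = CHF 1,345.50
Final settlement = outstanding balance + penalty = CHF 5,255.4094… + CHF 1,345.50 = CHF 6,600.91

CHF 6,600.91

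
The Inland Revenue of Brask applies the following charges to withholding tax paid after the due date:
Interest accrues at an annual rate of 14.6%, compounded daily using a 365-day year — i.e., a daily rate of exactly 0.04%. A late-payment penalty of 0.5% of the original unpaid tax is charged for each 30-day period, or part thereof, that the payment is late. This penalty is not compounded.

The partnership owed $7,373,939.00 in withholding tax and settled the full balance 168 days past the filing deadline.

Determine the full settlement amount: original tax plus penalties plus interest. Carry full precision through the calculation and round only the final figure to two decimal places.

$8,107,608.98

Penalty periods: ⌈168/30⌉ = 6; penalty = 6 × 0.5% × $7,373,939.00 = $221,218.17
Interest: $7,373,939.00 × ((1 + 0.0004)^168 − 1) = $7,373,939.00 × 0.06949499… = $512,451.8051…
Total = $7,373,939.00 + $221,218.1700 + $512,451.8051… = $8,107,608.98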